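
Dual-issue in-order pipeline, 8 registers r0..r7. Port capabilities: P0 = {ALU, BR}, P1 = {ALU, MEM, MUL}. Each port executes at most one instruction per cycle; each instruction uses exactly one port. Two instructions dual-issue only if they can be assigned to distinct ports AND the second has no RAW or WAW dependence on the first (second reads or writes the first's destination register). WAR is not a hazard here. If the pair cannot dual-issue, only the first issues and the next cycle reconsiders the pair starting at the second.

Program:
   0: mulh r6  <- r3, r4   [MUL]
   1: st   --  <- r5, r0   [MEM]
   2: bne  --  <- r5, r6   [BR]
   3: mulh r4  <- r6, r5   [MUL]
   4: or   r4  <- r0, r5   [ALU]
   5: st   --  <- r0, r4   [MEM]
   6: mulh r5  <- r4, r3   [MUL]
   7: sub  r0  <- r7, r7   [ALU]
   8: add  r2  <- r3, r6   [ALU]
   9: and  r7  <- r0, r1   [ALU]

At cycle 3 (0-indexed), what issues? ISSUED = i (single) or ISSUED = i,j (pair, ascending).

c0: i0 mulh  no-port MUL/MEM
c1: i1,i2 st;bne  pair
c2: i3 mulh  WAW r4
c3: i4 or  RAW r4
c4: i5 st  no-port MEM/MUL
c5: i6,i7 mulh;sub  pair
c6: i8,i9 add;and  pair

ISSUED = 4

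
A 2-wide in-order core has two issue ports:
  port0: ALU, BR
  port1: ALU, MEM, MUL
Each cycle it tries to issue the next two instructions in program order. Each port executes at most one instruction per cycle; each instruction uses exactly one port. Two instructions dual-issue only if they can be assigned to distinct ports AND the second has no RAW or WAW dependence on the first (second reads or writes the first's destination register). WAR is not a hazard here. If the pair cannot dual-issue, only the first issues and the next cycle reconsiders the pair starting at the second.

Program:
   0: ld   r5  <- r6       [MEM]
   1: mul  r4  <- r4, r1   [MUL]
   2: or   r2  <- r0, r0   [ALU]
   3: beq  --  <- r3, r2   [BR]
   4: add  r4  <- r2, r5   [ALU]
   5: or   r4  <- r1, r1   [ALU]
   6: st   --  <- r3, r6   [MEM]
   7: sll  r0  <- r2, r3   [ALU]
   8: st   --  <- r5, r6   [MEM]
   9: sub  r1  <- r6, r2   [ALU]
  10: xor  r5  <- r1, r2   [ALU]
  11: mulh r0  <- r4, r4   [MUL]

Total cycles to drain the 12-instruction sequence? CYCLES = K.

#0 head=0: ld i0 no-port MEM/MUL
#1 head=1: mul/or i1+i2 2-wide
#2 head=3: beq/add i3+i4 2-wide
#3 head=5: or/st i5+i6 2-wide
#4 head=7: sll/st i7+i8 2-wide
#5 head=9: sub i9 RAW r1
#6 head=10: xor/mulh i10+i11 2-wide

CYCLES = 7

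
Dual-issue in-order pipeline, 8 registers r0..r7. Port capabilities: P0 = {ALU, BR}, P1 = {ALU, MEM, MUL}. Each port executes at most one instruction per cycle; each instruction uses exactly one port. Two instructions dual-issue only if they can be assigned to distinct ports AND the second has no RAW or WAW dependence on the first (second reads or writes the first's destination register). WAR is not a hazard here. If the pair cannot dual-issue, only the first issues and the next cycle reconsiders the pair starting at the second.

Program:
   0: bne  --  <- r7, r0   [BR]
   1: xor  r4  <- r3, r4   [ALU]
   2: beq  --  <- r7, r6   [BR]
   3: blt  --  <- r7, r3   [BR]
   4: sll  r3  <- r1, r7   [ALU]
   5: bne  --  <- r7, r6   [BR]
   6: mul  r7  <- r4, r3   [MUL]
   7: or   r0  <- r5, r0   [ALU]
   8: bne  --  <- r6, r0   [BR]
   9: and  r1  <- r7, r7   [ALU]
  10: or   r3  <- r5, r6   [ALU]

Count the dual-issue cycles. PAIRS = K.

PAIRS = 4

c0: i0,i1 bne/xor  dual
c1: i2 beq  no-port BR/BR
c2: i3,i4 blt/sll  dual
c3: i5,i6 bne/mul  dual
c4: i7 or  RAW r0
c5: i8,i9 bne/and  dual
c6: i10 or  tail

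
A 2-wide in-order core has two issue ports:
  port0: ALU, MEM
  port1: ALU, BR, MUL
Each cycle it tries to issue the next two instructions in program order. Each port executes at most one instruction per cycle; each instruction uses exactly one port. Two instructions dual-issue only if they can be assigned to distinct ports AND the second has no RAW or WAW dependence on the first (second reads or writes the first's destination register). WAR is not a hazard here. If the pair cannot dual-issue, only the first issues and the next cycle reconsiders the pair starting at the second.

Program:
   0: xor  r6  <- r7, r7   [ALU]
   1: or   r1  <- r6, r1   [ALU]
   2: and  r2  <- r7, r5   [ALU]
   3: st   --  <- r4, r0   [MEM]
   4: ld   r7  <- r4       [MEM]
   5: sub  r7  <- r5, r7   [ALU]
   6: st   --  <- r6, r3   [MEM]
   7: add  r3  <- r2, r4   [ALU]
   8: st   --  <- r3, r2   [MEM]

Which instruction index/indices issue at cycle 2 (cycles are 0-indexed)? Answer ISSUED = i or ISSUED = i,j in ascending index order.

c0: i0 xor  RAW r6
c1: i1+i2 or/and  2-wide
c2: i3 st  no-port MEM/MEM
c3: i4 ld  RAW+WAW r7
c4: i5+i6 sub/st  2-wide
c5: i7 add  RAW r3
c6: i8 st  tail

ISSUED = 3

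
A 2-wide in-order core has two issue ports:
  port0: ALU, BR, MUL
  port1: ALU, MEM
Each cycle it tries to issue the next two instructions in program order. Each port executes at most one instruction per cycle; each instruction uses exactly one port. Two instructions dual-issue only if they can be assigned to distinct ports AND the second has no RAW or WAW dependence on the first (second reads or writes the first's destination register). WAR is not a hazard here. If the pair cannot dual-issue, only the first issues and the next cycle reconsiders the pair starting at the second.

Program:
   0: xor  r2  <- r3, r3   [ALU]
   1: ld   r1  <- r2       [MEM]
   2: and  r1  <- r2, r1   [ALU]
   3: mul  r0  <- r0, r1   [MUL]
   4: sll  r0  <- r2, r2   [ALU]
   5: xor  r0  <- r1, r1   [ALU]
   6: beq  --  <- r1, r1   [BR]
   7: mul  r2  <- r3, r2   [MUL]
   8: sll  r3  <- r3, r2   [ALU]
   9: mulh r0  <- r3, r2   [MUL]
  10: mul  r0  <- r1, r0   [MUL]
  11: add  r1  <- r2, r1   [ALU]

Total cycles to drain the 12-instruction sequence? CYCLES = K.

c0: i0 xor  RAW r2
c1: i1 ld  RAW+WAW r1
c2: i2 and  RAW r1
c3: i3 mul  WAW r0
c4: i4 sll  WAW r0
c5: i5,i6 xor;beq  dual
c6: i7 mul  RAW r2
c7: i8 sll  RAW r3
c8: i9 mulh  no-port MUL/MUL
c9: i10,i11 mul;add  dual

CYCLES = 10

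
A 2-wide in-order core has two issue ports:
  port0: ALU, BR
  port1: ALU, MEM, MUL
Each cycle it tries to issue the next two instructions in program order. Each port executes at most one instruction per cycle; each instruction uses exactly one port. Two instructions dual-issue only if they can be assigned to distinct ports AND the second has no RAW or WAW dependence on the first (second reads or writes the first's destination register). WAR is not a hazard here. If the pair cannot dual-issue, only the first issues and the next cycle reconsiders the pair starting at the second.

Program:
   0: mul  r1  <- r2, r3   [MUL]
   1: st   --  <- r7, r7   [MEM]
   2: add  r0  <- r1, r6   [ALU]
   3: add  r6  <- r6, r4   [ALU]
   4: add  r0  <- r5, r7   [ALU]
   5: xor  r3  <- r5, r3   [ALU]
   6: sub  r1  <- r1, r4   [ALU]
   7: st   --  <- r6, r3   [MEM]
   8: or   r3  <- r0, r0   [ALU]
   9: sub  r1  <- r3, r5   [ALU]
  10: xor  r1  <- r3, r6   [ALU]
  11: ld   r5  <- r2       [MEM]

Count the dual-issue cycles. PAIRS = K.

PAIRS = 5

c0: i0 mul.MUL  no-port MUL/MEM
c1: i1+i2 st.MEM add.ALU  2-wide
c2: i3+i4 add.ALU add.ALU  2-wide
c3: i5+i6 xor.ALU sub.ALU  2-wide
c4: i7+i8 st.MEM or.ALU  2-wide
c5: i9 sub.ALU  WAW r1
c6: i10+i11 xor.ALU ld.MEM  2-wide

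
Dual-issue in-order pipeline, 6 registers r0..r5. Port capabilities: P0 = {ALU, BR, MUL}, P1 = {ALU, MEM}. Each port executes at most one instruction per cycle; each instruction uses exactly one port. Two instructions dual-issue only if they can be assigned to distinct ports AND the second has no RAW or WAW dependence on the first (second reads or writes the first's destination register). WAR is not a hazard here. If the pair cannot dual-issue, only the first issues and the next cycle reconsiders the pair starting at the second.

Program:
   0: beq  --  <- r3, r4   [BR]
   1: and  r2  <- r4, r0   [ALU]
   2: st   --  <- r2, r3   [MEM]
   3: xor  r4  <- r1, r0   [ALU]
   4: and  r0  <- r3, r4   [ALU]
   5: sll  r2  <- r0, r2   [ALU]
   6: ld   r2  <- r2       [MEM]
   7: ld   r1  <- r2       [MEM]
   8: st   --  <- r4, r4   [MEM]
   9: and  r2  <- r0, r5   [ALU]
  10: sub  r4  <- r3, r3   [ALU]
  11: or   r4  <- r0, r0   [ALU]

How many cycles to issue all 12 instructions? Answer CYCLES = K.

t=0 i0/i1:beq/and ; 2-wide
t=1 i2/i3:st/xor ; 2-wide
t=2 i4:and ; RAW r0
t=3 i5:sll ; RAW+WAW r2
t=4 i6:ld ; no-port MEM/MEM
t=5 i7:ld ; no-port MEM/MEM
t=6 i8/i9:st/and ; 2-wide
t=7 i10:sub ; WAW r4
t=8 i11:or ; tail

CYCLES = 9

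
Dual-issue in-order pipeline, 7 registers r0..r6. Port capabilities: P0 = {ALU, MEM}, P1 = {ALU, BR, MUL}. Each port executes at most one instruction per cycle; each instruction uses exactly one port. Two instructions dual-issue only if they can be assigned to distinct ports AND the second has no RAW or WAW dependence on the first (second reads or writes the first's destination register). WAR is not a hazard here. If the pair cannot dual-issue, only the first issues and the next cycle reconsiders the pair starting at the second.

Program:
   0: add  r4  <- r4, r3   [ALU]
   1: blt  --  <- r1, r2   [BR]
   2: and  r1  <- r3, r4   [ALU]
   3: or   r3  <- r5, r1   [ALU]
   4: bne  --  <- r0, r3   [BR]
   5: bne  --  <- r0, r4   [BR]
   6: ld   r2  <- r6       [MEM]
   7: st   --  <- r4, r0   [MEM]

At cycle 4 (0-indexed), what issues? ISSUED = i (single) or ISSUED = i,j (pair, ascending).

c0: i0&i1 add+blt  2-wide
c1: i2 and  RAW r1
c2: i3 or  RAW r3
c3: i4 bne  no-port BR/BR
c4: i5&i6 bne+ld  2-wide
c5: i7 st  tail

ISSUED = 5,6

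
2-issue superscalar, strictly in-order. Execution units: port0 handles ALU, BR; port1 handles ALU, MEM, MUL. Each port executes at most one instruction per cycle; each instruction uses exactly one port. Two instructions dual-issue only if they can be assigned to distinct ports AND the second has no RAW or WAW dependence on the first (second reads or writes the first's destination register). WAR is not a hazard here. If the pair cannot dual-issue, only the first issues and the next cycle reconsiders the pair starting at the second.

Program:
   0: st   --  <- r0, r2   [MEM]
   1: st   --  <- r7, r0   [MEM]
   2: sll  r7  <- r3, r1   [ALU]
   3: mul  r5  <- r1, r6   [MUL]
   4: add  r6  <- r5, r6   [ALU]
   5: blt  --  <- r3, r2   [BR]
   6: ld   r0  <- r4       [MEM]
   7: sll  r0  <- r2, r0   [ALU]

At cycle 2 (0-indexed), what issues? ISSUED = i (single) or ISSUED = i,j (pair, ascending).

ISSUED = 3

  cy0 -> i0 (st.MEM) no-port MEM/MEM
  cy1 -> i1/i2 (st.MEM;sll.ALU) 2-wide
  cy2 -> i3 (mul.MUL) RAW r5
  cy3 -> i4/i5 (add.ALU;blt.BR) 2-wide
  cy4 -> i6 (ld.MEM) RAW+WAW r0
  cy5 -> i7 (sll.ALU) tail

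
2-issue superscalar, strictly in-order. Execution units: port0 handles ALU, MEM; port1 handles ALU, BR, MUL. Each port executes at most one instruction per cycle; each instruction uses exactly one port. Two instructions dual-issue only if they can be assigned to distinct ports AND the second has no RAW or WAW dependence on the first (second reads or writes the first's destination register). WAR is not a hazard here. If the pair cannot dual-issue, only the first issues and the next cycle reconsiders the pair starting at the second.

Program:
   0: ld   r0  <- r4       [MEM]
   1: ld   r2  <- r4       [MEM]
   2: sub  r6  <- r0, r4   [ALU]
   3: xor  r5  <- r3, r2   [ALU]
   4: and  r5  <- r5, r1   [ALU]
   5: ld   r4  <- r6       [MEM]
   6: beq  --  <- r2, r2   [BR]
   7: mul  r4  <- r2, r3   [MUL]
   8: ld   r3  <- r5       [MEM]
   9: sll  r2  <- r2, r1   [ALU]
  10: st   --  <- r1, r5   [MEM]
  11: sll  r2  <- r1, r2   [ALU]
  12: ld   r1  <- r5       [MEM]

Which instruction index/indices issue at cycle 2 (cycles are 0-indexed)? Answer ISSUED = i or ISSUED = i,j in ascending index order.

ISSUED = 3

[0] i0  ld.MEM  -- no-port MEM/MEM
[1] i1&i2  ld.MEM;sub.ALU  -- 2-wide
[2] i3  xor.ALU  -- RAW+WAW r5
[3] i4&i5  and.ALU;ld.MEM  -- 2-wide
[4] i6  beq.BR  -- no-port BR/MUL
[5] i7&i8  mul.MUL;ld.MEM  -- 2-wide
[6] i9&i10  sll.ALU;st.MEM  -- 2-wide
[7] i11&i12  sll.ALU;ld.MEM  -- 2-wide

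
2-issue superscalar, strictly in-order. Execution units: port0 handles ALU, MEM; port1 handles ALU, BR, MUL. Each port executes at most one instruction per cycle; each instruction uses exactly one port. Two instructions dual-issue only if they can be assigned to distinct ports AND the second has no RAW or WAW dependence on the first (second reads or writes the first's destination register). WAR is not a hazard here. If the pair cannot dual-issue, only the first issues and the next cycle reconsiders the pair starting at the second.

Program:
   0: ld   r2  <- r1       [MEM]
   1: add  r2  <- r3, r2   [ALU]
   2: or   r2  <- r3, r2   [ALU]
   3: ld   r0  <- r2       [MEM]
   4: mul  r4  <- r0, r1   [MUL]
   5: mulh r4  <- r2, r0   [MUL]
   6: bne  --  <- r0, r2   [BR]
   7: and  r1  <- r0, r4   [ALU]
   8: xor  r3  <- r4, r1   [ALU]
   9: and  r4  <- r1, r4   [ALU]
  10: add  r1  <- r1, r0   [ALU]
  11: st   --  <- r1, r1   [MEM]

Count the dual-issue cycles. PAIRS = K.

c0: i0 ld  RAW+WAW r2
c1: i1 add  RAW+WAW r2
c2: i2 or  RAW r2
c3: i3 ld  RAW r0
c4: i4 mul  no-port MUL/MUL
c5: i5 mulh  no-port MUL/BR
c6: i6+i7 bne+and  dual
c7: i8+i9 xor+and  dual
c8: i10 add  RAW r1
c9: i11 st  tail

PAIRS = 2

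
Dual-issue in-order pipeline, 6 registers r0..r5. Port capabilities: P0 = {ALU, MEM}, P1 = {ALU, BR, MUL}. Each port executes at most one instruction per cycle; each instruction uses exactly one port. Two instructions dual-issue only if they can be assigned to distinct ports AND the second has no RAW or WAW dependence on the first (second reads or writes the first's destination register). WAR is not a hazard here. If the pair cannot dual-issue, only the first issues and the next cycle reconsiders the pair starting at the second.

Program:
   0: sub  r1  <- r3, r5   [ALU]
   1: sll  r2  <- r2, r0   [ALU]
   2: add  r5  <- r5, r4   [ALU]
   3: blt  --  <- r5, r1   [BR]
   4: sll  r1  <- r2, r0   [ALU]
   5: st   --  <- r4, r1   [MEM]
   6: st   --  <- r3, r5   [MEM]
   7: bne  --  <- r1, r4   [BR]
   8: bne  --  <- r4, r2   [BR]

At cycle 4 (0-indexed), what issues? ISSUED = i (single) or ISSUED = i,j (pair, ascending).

ISSUED = 6,7

  cy0 -> i0/i1 (sub.ALU/sll.ALU) 2-wide
  cy1 -> i2 (add.ALU) RAW r5
  cy2 -> i3/i4 (blt.BR/sll.ALU) 2-wide
  cy3 -> i5 (st.MEM) no-port MEM/MEM
  cy4 -> i6/i7 (st.MEM/bne.BR) 2-wide
  cy5 -> i8 (bne.BR) tail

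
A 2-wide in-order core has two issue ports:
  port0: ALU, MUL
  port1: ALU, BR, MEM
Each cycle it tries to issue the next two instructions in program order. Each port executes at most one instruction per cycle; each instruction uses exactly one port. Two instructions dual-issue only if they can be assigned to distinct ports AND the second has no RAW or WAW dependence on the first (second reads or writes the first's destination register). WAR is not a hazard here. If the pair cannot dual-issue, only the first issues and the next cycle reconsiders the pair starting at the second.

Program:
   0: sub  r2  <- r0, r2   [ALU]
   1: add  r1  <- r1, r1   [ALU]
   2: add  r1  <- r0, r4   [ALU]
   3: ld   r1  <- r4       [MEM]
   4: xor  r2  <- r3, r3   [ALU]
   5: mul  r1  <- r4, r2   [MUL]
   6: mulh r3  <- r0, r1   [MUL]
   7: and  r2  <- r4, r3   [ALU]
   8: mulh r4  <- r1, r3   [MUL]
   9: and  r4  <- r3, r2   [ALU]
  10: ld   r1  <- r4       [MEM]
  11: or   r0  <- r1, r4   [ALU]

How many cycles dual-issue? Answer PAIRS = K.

PAIRS = 3

#0 head=0: sub+add i0&i1 pair
#1 head=2: add i2 WAW r1
#2 head=3: ld+xor i3&i4 pair
#3 head=5: mul i5 no-port MUL/MUL
#4 head=6: mulh i6 RAW r3
#5 head=7: and+mulh i7&i8 pair
#6 head=9: and i9 RAW r4
#7 head=10: ld i10 RAW r1
#8 head=11: or i11 tail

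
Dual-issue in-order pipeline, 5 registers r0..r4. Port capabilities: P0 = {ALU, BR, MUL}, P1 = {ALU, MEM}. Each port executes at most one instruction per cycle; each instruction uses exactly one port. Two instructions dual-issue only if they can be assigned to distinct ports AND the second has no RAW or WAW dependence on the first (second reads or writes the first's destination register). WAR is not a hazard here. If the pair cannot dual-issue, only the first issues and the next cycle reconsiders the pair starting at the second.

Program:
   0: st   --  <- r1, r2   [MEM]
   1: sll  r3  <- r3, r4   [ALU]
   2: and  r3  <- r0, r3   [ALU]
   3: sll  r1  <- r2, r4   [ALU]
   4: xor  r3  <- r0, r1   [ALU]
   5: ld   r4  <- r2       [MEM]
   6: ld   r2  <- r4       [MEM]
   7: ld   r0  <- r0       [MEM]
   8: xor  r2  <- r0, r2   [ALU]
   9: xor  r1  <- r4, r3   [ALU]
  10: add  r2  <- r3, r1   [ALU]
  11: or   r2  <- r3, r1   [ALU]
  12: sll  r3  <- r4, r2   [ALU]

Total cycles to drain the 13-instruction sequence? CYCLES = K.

CYCLES = 9

0. st.MEM;sll.ALU @i0+i1  | dual
1. and.ALU;sll.ALU @i2+i3  | dual
2. xor.ALU;ld.MEM @i4+i5  | dual
3. ld.MEM @i6  | no-port MEM/MEM
4. ld.MEM @i7  | RAW r0
5. xor.ALU;xor.ALU @i8+i9  | dual
6. add.ALU @i10  | WAW r2
7. or.ALU @i11  | RAW r2
8. sll.ALU @i12  | tail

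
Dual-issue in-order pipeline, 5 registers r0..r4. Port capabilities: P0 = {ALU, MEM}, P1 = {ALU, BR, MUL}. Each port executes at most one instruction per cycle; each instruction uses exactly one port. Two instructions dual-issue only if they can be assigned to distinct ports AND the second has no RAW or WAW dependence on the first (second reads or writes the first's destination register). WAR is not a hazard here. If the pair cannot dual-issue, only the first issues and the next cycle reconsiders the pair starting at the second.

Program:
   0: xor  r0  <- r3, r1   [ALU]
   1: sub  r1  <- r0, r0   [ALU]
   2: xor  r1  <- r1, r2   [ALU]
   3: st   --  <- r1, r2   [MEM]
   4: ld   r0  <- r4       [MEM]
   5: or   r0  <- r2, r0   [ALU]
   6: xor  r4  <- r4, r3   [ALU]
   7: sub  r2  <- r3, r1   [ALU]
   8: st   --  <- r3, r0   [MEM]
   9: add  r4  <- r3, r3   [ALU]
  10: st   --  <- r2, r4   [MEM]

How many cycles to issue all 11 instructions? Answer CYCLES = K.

  cy0 -> i0 (xor.ALU) RAW r0
  cy1 -> i1 (sub.ALU) RAW+WAW r1
  cy2 -> i2 (xor.ALU) RAW r1
  cy3 -> i3 (st.MEM) no-port MEM/MEM
  cy4 -> i4 (ld.MEM) RAW+WAW r0
  cy5 -> i5&i6 (or.ALU xor.ALU) pair
  cy6 -> i7&i8 (sub.ALU st.MEM) pair
  cy7 -> i9 (add.ALU) RAW r4
  cy8 -> i10 (st.MEM) tail

CYCLES = 9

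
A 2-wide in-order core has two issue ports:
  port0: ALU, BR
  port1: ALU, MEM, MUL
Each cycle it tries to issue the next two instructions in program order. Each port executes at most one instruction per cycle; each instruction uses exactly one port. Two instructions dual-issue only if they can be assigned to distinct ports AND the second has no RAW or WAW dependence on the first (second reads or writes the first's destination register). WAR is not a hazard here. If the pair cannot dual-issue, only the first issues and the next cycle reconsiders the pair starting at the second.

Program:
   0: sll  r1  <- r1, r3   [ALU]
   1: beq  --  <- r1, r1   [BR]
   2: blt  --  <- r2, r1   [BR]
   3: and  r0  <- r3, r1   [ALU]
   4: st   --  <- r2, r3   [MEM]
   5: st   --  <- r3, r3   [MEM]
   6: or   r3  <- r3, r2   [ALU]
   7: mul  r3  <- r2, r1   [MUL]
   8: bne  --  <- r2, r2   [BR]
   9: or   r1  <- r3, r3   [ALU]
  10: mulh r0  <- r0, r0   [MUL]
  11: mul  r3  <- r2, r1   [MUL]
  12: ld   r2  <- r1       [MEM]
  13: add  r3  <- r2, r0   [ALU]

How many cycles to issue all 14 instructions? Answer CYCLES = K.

CYCLES = 10

0. sll @i0  | RAW r1
1. beq @i1  | no-port BR/BR
2. blt/and @i2&i3  | pair
3. st @i4  | no-port MEM/MEM
4. st/or @i5&i6  | pair
5. mul/bne @i7&i8  | pair
6. or/mulh @i9&i10  | pair
7. mul @i11  | no-port MUL/MEM
8. ld @i12  | RAW r2
9. add @i13  | tail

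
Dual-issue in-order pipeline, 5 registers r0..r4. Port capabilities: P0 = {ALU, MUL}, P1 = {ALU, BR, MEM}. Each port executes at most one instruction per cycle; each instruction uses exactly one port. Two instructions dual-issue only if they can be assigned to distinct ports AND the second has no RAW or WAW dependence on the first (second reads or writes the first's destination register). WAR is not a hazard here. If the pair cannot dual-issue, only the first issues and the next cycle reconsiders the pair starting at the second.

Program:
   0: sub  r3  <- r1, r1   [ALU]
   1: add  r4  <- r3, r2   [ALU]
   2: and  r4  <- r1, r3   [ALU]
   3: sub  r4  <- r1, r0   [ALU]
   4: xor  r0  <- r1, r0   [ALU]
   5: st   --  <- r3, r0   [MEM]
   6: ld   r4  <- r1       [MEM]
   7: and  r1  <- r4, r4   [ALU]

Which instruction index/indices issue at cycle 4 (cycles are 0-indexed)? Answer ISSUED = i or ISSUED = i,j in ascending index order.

t=0 i0:sub ; RAW r3
t=1 i1:add ; WAW r4
t=2 i2:and ; WAW r4
t=3 i3,i4:sub xor ; pair
t=4 i5:st ; no-port MEM/MEM
t=5 i6:ld ; RAW r4
t=6 i7:and ; tail

ISSUED = 5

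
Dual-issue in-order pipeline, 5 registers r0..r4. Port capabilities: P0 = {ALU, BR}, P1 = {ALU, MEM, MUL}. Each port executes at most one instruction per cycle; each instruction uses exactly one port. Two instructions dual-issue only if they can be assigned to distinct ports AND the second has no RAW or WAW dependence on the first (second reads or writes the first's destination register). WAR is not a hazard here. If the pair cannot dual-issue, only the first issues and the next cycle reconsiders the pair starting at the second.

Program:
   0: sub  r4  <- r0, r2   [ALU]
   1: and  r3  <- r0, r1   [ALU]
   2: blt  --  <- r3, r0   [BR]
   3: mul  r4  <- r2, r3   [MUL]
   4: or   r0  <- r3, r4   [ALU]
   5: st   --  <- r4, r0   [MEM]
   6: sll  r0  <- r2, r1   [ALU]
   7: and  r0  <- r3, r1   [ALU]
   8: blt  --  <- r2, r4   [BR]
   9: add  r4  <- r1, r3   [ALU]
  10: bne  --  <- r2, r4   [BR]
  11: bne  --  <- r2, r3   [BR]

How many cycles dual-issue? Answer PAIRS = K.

[0] i0+i1  sub.ALU+and.ALU  -- pair
[1] i2+i3  blt.BR+mul.MUL  -- pair
[2] i4  or.ALU  -- RAW r0
[3] i5+i6  st.MEM+sll.ALU  -- pair
[4] i7+i8  and.ALU+blt.BR  -- pair
[5] i9  add.ALU  -- RAW r4
[6] i10  bne.BR  -- no-port BR/BR
[7] i11  bne.BR  -- tail

PAIRS = 4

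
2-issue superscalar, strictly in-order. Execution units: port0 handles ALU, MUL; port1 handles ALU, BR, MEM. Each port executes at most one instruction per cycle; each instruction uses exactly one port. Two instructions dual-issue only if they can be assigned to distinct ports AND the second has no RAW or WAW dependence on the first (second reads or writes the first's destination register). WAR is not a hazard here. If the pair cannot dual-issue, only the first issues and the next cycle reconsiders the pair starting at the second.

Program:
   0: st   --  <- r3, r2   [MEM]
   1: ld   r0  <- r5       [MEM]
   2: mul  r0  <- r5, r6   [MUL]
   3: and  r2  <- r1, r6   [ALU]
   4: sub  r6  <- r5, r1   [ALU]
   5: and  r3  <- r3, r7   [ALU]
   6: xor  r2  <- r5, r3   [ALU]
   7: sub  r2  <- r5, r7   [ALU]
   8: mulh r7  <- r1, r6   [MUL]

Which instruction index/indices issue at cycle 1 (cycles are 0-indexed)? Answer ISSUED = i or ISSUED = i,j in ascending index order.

ISSUED = 1

  cy0 -> i0 (st.MEM) no-port MEM/MEM
  cy1 -> i1 (ld.MEM) WAW r0
  cy2 -> i2/i3 (mul.MUL+and.ALU) 2-wide
  cy3 -> i4/i5 (sub.ALU+and.ALU) 2-wide
  cy4 -> i6 (xor.ALU) WAW r2
  cy5 -> i7/i8 (sub.ALU+mulh.MUL) 2-wide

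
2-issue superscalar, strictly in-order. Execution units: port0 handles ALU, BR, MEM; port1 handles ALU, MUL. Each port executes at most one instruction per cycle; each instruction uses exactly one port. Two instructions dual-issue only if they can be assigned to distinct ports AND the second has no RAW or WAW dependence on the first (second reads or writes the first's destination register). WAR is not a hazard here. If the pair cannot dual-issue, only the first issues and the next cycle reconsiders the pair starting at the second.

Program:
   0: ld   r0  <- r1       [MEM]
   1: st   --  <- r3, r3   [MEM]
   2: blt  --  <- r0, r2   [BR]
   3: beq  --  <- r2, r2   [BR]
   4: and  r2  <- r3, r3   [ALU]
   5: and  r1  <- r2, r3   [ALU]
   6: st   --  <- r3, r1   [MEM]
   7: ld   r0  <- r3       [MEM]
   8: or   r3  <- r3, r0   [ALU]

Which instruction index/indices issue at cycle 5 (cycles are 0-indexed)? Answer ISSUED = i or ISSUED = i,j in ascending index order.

  cy0 -> i0 (ld) no-port MEM/MEM
  cy1 -> i1 (st) no-port MEM/BR
  cy2 -> i2 (blt) no-port BR/BR
  cy3 -> i3,i4 (beq+and) pair
  cy4 -> i5 (and) RAW r1
  cy5 -> i6 (st) no-port MEM/MEM
  cy6 -> i7 (ld) RAW r0
  cy7 -> i8 (or) tail

ISSUED = 6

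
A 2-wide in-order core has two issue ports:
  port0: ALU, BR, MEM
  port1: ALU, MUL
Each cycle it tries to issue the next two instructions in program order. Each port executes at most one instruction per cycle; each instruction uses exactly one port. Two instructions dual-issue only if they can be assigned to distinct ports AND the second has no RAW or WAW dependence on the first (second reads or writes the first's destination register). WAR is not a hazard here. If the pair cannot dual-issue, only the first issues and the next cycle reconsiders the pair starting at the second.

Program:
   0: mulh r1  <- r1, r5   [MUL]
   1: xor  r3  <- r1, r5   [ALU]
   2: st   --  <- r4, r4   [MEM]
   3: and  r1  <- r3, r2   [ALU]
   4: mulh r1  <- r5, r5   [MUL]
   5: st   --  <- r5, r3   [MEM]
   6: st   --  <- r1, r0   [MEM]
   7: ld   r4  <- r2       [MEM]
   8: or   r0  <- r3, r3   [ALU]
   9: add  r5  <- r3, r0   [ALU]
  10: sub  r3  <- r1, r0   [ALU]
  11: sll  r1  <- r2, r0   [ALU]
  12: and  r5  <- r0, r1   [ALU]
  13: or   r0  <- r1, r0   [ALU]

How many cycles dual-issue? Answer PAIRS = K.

0. mulh @i0  | RAW r1
1. xor;st @i1,i2  | pair
2. and @i3  | WAW r1
3. mulh;st @i4,i5  | pair
4. st @i6  | no-port MEM/MEM
5. ld;or @i7,i8  | pair
6. add;sub @i9,i10  | pair
7. sll @i11  | RAW r1
8. and;or @i12,i13  | pair

PAIRS = 5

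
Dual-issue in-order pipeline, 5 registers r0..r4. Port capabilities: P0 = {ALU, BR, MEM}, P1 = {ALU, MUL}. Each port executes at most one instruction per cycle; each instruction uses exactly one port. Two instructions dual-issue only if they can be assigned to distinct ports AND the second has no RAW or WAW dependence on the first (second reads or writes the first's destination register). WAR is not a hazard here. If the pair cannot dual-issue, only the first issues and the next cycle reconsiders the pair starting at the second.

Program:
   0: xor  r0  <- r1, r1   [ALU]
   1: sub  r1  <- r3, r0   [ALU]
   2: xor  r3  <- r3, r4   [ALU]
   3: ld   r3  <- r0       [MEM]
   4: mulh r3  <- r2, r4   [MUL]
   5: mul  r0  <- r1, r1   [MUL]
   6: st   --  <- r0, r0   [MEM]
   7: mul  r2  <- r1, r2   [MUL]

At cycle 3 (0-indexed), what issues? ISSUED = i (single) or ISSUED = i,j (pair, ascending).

t=0 i0:xor ; RAW r0
t=1 i1&i2:sub;xor ; 2-wide
t=2 i3:ld ; WAW r3
t=3 i4:mulh ; no-port MUL/MUL
t=4 i5:mul ; RAW r0
t=5 i6&i7:st;mul ; 2-wide

ISSUED = 4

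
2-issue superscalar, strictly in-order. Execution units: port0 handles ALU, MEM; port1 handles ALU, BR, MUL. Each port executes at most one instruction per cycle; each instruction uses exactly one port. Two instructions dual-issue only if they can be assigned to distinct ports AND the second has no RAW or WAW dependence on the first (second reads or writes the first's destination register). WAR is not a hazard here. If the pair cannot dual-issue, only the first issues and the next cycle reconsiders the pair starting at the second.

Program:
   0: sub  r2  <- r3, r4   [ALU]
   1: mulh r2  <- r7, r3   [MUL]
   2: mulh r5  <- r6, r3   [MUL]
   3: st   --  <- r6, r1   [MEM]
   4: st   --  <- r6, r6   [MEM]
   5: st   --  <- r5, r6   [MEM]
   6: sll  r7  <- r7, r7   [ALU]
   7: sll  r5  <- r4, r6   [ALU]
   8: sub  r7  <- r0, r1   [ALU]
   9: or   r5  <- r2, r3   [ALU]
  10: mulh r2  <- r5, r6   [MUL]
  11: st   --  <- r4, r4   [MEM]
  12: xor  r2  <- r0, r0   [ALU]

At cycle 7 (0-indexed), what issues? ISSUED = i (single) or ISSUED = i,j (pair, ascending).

ISSUED = 10,11

t=0 i0:sub.ALU ; WAW r2
t=1 i1:mulh.MUL ; no-port MUL/MUL
t=2 i2&i3:mulh.MUL st.MEM ; pair
t=3 i4:st.MEM ; no-port MEM/MEM
t=4 i5&i6:st.MEM sll.ALU ; pair
t=5 i7&i8:sll.ALU sub.ALU ; pair
t=6 i9:or.ALU ; RAW r5
t=7 i10&i11:mulh.MUL st.MEM ; pair
t=8 i12:xor.ALU ; tail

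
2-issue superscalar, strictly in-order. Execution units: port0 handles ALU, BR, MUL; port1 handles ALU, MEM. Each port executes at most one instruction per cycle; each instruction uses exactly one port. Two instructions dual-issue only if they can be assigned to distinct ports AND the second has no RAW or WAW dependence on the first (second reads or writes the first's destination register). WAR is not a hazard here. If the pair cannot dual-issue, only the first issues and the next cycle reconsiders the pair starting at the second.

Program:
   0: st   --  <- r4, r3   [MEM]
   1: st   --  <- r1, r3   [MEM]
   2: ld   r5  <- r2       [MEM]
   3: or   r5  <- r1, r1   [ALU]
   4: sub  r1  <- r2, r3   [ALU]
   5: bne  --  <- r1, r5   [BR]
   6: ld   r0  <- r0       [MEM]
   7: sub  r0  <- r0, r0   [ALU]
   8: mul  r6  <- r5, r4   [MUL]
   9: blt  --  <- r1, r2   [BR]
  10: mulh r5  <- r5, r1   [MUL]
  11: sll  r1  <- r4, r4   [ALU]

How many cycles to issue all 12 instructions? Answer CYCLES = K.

[0] i0  st  -- no-port MEM/MEM
[1] i1  st  -- no-port MEM/MEM
[2] i2  ld  -- WAW r5
[3] i3/i4  or sub  -- pair
[4] i5/i6  bne ld  -- pair
[5] i7/i8  sub mul  -- pair
[6] i9  blt  -- no-port BR/MUL
[7] i10/i11  mulh sll  -- pair

CYCLES = 8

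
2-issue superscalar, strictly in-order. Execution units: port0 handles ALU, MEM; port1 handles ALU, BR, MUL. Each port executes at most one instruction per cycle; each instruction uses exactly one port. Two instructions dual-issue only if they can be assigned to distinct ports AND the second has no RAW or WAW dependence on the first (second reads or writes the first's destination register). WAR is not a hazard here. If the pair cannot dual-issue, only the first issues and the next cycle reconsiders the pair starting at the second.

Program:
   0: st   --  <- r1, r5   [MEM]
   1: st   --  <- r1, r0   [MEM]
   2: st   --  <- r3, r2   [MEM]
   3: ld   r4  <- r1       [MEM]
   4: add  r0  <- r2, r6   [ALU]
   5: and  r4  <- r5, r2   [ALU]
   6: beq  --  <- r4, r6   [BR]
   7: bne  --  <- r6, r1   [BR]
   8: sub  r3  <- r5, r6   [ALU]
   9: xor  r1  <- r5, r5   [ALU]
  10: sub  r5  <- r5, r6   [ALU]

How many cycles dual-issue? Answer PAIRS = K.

PAIRS = 3

t=0 i0:st.MEM ; no-port MEM/MEM
t=1 i1:st.MEM ; no-port MEM/MEM
t=2 i2:st.MEM ; no-port MEM/MEM
t=3 i3,i4:ld.MEM+add.ALU ; 2-wide
t=4 i5:and.ALU ; RAW r4
t=5 i6:beq.BR ; no-port BR/BR
t=6 i7,i8:bne.BR+sub.ALU ; 2-wide
t=7 i9,i10:xor.ALU+sub.ALU ; 2-wide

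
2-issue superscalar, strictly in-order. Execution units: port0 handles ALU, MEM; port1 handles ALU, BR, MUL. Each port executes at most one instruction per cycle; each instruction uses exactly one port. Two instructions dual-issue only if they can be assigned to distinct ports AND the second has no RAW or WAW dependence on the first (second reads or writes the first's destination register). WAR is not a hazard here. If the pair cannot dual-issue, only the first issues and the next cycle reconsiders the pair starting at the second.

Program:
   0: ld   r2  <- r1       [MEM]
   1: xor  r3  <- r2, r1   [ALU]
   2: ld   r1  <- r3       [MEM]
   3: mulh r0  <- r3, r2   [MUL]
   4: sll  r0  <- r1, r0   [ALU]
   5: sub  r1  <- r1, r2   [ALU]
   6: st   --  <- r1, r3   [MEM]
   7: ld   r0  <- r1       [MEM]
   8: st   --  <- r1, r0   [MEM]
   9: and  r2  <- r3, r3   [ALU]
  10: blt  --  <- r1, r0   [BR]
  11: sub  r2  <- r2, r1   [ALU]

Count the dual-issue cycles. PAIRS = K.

t=0 i0:ld ; RAW r2
t=1 i1:xor ; RAW r3
t=2 i2&i3:ld/mulh ; 2-wide
t=3 i4&i5:sll/sub ; 2-wide
t=4 i6:st ; no-port MEM/MEM
t=5 i7:ld ; no-port MEM/MEM
t=6 i8&i9:st/and ; 2-wide
t=7 i10&i11:blt/sub ; 2-wide

PAIRS = 4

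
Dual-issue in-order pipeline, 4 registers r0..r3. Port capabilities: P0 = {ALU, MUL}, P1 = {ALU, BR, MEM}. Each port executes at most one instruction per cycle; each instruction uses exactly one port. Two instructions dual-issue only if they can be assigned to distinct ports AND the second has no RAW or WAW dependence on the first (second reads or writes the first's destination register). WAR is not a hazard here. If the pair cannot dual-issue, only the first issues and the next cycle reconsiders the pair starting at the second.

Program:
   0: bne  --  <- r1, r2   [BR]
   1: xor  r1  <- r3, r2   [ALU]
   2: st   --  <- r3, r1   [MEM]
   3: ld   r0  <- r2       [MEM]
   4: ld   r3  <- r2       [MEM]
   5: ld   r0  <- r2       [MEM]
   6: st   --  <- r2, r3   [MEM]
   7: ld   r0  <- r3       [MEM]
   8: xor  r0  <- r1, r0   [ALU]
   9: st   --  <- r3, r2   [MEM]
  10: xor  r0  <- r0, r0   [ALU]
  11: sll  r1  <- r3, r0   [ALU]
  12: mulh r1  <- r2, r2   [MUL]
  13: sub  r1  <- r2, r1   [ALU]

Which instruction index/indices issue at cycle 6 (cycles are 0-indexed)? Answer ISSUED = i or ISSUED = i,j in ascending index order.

#0 head=0: bne xor i0/i1 dual
#1 head=2: st i2 no-port MEM/MEM
#2 head=3: ld i3 no-port MEM/MEM
#3 head=4: ld i4 no-port MEM/MEM
#4 head=5: ld i5 no-port MEM/MEM
#5 head=6: st i6 no-port MEM/MEM
#6 head=7: ld i7 RAW+WAW r0
#7 head=8: xor st i8/i9 dual
#8 head=10: xor i10 RAW r0
#9 head=11: sll i11 WAW r1
#10 head=12: mulh i12 RAW+WAW r1
#11 head=13: sub i13 tail

ISSUED = 7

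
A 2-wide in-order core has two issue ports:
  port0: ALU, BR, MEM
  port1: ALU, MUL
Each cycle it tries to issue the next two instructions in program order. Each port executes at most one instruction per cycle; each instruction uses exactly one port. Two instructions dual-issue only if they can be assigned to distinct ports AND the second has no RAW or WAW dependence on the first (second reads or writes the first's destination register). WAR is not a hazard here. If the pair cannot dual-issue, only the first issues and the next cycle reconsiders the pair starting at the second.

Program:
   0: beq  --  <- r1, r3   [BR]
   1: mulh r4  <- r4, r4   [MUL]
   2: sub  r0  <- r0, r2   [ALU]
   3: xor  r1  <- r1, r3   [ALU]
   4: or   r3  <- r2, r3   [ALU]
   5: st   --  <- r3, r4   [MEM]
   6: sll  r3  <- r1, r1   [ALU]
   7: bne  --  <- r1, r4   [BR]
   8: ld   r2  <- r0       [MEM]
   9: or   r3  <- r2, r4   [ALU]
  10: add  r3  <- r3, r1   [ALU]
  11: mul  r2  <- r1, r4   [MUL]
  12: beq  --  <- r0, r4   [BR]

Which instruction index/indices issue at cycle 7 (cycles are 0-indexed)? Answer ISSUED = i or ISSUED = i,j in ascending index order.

ISSUED = 10,11

#0 head=0: beq.BR+mulh.MUL i0&i1 2-wide
#1 head=2: sub.ALU+xor.ALU i2&i3 2-wide
#2 head=4: or.ALU i4 RAW r3
#3 head=5: st.MEM+sll.ALU i5&i6 2-wide
#4 head=7: bne.BR i7 no-port BR/MEM
#5 head=8: ld.MEM i8 RAW r2
#6 head=9: or.ALU i9 RAW+WAW r3
#7 head=10: add.ALU+mul.MUL i10&i11 2-wide
#8 head=12: beq.BR i12 tail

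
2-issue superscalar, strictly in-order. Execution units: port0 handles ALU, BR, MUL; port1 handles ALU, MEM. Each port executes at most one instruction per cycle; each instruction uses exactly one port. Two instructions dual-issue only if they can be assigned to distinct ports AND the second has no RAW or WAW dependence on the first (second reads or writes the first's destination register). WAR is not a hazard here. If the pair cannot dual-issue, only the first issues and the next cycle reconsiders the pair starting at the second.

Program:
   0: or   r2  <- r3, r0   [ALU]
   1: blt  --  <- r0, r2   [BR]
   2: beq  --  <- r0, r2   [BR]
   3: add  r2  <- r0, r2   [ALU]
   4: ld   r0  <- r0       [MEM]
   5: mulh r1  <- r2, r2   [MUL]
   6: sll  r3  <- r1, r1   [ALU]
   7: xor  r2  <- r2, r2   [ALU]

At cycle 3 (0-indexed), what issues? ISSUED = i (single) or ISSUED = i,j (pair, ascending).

  cy0 -> i0 (or.ALU) RAW r2
  cy1 -> i1 (blt.BR) no-port BR/BR
  cy2 -> i2/i3 (beq.BR+add.ALU) dual
  cy3 -> i4/i5 (ld.MEM+mulh.MUL) dual
  cy4 -> i6/i7 (sll.ALU+xor.ALU) dual

ISSUED = 4,5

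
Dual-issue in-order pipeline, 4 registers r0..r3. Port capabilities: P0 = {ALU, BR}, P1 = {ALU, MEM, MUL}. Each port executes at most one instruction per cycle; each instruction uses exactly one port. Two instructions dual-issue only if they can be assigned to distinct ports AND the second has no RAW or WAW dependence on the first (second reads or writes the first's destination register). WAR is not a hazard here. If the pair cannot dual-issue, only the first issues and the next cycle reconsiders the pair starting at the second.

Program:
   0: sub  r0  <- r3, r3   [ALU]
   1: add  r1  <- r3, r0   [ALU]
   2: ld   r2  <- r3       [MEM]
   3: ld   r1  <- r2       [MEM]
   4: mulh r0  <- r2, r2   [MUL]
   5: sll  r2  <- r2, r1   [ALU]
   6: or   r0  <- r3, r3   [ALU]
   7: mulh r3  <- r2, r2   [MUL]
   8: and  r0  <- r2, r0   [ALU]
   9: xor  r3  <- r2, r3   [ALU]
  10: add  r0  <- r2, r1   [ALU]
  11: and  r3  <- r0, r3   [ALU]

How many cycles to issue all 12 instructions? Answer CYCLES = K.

0. sub.ALU @i0  | RAW r0
1. add.ALU ld.MEM @i1+i2  | 2-wide
2. ld.MEM @i3  | no-port MEM/MUL
3. mulh.MUL sll.ALU @i4+i5  | 2-wide
4. or.ALU mulh.MUL @i6+i7  | 2-wide
5. and.ALU xor.ALU @i8+i9  | 2-wide
6. add.ALU @i10  | RAW r0
7. and.ALU @i11  | tail

CYCLES = 8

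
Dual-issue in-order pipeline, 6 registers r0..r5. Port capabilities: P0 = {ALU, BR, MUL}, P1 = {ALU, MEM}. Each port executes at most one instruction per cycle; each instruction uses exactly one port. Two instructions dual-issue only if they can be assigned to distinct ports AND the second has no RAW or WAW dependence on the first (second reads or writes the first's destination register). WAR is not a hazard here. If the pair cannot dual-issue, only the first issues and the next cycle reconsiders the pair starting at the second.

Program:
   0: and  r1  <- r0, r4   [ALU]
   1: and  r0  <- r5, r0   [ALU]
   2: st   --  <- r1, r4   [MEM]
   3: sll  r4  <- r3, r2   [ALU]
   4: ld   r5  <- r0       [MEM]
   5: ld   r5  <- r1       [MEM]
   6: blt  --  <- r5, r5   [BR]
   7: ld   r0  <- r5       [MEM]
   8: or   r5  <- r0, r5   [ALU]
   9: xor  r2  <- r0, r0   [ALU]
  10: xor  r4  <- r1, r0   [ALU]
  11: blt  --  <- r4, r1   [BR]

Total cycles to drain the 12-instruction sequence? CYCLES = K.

CYCLES = 8

  cy0 -> i0&i1 (and.ALU/and.ALU) dual
  cy1 -> i2&i3 (st.MEM/sll.ALU) dual
  cy2 -> i4 (ld.MEM) no-port MEM/MEM
  cy3 -> i5 (ld.MEM) RAW r5
  cy4 -> i6&i7 (blt.BR/ld.MEM) dual
  cy5 -> i8&i9 (or.ALU/xor.ALU) dual
  cy6 -> i10 (xor.ALU) RAW r4
  cy7 -> i11 (blt.BR) tail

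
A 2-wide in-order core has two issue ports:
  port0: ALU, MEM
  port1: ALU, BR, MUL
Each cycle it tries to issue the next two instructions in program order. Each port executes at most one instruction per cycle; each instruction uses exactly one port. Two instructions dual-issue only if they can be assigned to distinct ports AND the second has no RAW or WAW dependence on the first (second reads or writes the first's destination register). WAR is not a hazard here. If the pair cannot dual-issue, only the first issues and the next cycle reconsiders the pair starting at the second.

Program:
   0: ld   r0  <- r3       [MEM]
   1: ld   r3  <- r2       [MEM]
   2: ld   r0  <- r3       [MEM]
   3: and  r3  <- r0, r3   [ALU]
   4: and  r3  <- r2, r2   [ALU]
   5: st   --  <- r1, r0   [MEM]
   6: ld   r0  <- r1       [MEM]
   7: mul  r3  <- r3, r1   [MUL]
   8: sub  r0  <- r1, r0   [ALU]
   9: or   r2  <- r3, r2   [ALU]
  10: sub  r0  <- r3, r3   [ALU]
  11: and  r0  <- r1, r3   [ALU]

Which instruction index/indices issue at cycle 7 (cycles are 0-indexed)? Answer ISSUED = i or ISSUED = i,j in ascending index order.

ISSUED = 10

#0 head=0: ld.MEM i0 no-port MEM/MEM
#1 head=1: ld.MEM i1 no-port MEM/MEM
#2 head=2: ld.MEM i2 RAW r0
#3 head=3: and.ALU i3 WAW r3
#4 head=4: and.ALU;st.MEM i4+i5 2-wide
#5 head=6: ld.MEM;mul.MUL i6+i7 2-wide
#6 head=8: sub.ALU;or.ALU i8+i9 2-wide
#7 head=10: sub.ALU i10 WAW r0
#8 head=11: and.ALU i11 tail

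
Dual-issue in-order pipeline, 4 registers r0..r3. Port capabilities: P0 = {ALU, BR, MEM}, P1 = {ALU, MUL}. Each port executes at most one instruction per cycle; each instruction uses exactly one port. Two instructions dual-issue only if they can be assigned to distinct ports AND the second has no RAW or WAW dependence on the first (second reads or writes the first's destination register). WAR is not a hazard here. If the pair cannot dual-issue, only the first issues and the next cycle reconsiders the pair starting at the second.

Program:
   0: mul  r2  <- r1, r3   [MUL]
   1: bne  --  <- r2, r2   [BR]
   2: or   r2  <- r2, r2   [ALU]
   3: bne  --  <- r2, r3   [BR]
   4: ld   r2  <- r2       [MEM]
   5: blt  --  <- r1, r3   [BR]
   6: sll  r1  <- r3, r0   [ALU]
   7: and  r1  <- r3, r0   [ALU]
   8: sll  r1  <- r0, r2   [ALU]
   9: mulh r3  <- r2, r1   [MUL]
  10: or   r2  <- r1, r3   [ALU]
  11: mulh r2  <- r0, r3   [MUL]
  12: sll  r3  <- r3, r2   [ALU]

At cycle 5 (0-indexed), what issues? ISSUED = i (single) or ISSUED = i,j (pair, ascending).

ISSUED = 7

t=0 i0:mul.MUL ; RAW r2
t=1 i1,i2:bne.BR or.ALU ; pair
t=2 i3:bne.BR ; no-port BR/MEM
t=3 i4:ld.MEM ; no-port MEM/BR
t=4 i5,i6:blt.BR sll.ALU ; pair
t=5 i7:and.ALU ; WAW r1
t=6 i8:sll.ALU ; RAW r1
t=7 i9:mulh.MUL ; RAW r3
t=8 i10:or.ALU ; WAW r2
t=9 i11:mulh.MUL ; RAW r2
t=10 i12:sll.ALU ; tail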